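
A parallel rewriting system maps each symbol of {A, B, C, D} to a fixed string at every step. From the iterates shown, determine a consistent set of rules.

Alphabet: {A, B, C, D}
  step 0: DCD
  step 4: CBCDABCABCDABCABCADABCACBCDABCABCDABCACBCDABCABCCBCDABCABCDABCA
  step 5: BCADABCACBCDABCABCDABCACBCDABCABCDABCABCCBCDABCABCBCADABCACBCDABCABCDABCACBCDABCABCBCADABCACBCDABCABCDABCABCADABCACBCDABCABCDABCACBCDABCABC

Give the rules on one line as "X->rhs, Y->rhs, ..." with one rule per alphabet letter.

A->BC, B->DA, C->BCA, D->C

  step 4 ⇒ step 5: CBCDABCABCDABCABCADABCACBCDABCABCDABCACBCDABCABCCBCDABCABCDABCA ⇒ BCA·DA·BCA·C·BC·DA·BCA·BC·DA·BCA·C·BC·DA·BCA·BC·DA·BCA·BC·C·BC·DA·BCA·BC·BCA·DA·BCA·C·BC·DA·BCA·BC·DA·BCA·C·BC·DA·BCA·BC·BCA·DA·BCA·C·BC·DA·BCA·BC·DA·BCA·BCA·DA·BCA·C·BC·DA·BCA·BC·DA·BCA·C·BC·DA·BCA·BC
    A ↦ BC
    B ↦ DA
    C ↦ BCA
    D ↦ C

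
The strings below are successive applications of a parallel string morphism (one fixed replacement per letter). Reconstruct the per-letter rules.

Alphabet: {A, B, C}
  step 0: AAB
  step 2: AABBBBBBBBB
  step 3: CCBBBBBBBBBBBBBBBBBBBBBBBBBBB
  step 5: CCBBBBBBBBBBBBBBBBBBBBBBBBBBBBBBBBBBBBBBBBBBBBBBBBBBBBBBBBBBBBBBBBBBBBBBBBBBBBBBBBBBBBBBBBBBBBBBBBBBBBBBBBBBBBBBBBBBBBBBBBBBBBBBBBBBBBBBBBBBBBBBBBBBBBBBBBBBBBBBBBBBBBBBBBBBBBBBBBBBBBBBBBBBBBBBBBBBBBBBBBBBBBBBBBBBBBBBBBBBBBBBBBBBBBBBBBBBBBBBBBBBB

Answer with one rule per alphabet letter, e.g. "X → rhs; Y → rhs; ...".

A->C, B->BBB, C->A

  step 2 ⇒ step 3: AABBBBBBBBB ⇒ C·C·BBB·BBB·BBB·BBB·BBB·BBB·BBB·BBB·BBB
    A ↦ C
    B ↦ BBB
    C ↦ A  (constrained at step 3)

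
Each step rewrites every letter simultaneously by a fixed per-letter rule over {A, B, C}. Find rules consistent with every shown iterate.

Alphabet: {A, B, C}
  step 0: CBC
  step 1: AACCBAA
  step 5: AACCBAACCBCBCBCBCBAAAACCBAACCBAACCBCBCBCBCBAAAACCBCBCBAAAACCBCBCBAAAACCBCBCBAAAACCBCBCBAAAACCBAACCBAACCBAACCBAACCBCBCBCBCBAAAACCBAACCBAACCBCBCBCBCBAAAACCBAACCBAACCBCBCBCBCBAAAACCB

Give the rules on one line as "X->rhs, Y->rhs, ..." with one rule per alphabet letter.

A->CB, B->CCB, C->AA

  step 0 ⇒ step 1: CBC ⇒ AA·CCB·AA
    B ↦ CCB
    C ↦ AA
    A ↦ CB  (constrained at step 1)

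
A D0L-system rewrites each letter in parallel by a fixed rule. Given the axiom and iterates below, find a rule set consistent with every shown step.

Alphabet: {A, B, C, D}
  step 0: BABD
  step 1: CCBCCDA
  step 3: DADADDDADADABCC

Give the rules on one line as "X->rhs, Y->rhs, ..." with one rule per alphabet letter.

  step 0 ⇒ step 1: BABD ⇒ CC·B·CC·DA
    A ↦ B
    B ↦ CC
    D ↦ DA
    C ↦ D  (constrained at step 1)

A->B, B->CC, C->D, D->DA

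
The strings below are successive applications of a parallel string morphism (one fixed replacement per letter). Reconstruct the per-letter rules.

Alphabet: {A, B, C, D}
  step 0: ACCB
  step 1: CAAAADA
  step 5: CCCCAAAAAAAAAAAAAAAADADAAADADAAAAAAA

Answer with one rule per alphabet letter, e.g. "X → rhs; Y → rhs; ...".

  step 0 ⇒ step 1: ACCB ⇒ C·AA·AA·DA
    A ↦ C
    B ↦ DA
    C ↦ AA
    D ↦ BB  (constrained at step 1)

A->C, B->DA, C->AA, D->BB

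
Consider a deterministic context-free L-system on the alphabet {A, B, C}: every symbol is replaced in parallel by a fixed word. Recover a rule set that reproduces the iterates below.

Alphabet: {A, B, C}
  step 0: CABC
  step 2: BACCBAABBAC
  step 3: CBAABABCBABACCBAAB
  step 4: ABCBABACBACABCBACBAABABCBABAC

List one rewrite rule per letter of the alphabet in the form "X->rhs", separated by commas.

A->BA, B->C, C->AB

  step 3 ⇒ step 4: CBAABABCBABACCBAAB ⇒ AB·C·BA·BA·C·BA·C·AB·C·BA·C·BA·AB·AB·C·BA·BA·C
    A ↦ BA
    B ↦ C
    C ↦ AB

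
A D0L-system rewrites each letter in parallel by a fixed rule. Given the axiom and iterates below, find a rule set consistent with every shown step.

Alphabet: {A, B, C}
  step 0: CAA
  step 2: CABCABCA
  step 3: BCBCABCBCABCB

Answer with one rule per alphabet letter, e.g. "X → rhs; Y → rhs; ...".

  step 2 ⇒ step 3: CABCABCA ⇒ B·CB·CA·B·CB·CA·B·CB
    A ↦ CB
    B ↦ CA
    C ↦ B

A->CB, B->CA, C->B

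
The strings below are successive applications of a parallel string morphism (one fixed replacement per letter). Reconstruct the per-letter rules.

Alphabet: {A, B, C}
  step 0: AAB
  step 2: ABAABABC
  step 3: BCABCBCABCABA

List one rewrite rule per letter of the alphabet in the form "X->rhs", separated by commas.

A->BC, B->A, C->BA

  step 2 ⇒ step 3: ABAABABC ⇒ BC·A·BC·BC·A·BC·A·BA
    A ↦ BC
    B ↦ A
    C ↦ BA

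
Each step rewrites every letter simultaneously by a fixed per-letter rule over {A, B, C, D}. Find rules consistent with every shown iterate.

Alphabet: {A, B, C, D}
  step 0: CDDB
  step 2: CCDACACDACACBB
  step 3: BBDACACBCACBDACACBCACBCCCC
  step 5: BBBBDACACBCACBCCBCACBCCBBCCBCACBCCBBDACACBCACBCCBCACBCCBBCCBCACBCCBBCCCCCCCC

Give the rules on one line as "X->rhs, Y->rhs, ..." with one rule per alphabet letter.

  step 2 ⇒ step 3: CCDACACDACACBB ⇒ B·B·DA·CAC·B·CAC·B·DA·CAC·B·CAC·B·CC·CC
    A ↦ CAC
    B ↦ CC
    C ↦ B
    D ↦ DA

A->CAC, B->CC, C->B, D->DA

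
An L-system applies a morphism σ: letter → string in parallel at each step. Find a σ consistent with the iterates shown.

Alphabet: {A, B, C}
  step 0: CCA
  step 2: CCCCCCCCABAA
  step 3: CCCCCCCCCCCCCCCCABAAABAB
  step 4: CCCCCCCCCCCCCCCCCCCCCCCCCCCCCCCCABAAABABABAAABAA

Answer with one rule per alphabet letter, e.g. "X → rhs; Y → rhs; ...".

  step 3 ⇒ step 4: CCCCCCCCCCCCCCCCABAAABAB ⇒ CC·CC·CC·CC·CC·CC·CC·CC·CC·CC·CC·CC·CC·CC·CC·CC·AB·AA·AB·AB·AB·AA·AB·AA
    A ↦ AB
    B ↦ AA
    C ↦ CC

A->AB, B->AA, C->CC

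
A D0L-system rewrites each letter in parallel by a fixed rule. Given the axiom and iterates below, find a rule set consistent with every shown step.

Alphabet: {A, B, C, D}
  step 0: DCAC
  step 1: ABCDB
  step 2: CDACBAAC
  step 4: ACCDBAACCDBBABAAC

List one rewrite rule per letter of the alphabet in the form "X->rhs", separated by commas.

  step 1 ⇒ step 2: ABCDB ⇒ CD·AC·B·A·AC
    A ↦ CD
    B ↦ AC
    C ↦ B
    D ↦ A

A->CD, B->AC, C->B, D->A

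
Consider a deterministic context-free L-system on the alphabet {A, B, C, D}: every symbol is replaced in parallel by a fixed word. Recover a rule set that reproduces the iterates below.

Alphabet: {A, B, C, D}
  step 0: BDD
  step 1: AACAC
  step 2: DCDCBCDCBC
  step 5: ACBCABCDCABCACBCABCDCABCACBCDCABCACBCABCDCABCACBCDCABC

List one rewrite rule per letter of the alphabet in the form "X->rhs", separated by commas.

A->DC, B->A, C->BC, D->AC

  step 1 ⇒ step 2: AACAC ⇒ DC·DC·BC·DC·BC
    A ↦ DC
    C ↦ BC
  step 0 ⇒ step 1: BDD ⇒ A·AC·AC
    B ↦ A
  step 0 ⇒ step 1: BDD ⇒ A·AC·AC
    D ↦ AC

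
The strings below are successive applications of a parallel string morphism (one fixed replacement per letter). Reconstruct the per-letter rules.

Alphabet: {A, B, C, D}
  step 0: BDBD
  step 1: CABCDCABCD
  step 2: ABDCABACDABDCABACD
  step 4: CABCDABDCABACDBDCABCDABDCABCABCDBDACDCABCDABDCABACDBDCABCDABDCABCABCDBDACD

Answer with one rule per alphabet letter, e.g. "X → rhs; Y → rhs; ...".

  step 1 ⇒ step 2: CABCDCABCD ⇒ A·BD·CAB·A·CD·A·BD·CAB·A·CD
    A ↦ BD
    B ↦ CAB
    C ↦ A
    D ↦ CD

A->BD, B->CAB, C->A, D->CD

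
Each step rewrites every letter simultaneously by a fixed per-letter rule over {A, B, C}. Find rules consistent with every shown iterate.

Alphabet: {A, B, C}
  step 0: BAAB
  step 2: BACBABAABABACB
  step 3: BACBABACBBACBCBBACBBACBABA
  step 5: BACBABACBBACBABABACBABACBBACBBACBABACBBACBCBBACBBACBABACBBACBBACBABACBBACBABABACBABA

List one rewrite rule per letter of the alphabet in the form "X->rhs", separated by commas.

A->CB, B->BA, C->A

  step 2 ⇒ step 3: BACBABAABABACB ⇒ BA·CB·A·BA·CB·BA·CB·CB·BA·CB·BA·CB·A·BA
    A ↦ CB
    B ↦ BA
    C ↦ A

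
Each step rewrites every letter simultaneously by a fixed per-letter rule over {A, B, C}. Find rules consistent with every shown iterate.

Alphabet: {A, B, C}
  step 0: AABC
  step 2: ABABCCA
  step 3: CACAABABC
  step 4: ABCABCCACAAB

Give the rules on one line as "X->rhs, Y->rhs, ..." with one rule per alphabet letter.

  step 3 ⇒ step 4: CACAABABC ⇒ AB·C·AB·C·C·A·C·A·AB
    A ↦ C
    B ↦ A
    C ↦ AB

A->C, B->A, C->AB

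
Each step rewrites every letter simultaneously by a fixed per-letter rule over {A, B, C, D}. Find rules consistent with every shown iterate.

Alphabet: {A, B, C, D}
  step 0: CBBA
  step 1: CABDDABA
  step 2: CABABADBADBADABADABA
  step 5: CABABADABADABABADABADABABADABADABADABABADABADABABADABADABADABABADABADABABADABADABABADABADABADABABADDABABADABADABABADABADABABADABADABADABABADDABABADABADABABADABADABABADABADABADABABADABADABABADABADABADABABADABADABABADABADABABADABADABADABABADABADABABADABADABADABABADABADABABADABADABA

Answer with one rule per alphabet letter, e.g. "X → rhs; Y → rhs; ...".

A->ABA, B->D, C->CAB, D->BAD

  step 1 ⇒ step 2: CABDDABA ⇒ CAB·ABA·D·BAD·BAD·ABA·D·ABA
    A ↦ ABA
    B ↦ D
    C ↦ CAB
    D ↦ BAD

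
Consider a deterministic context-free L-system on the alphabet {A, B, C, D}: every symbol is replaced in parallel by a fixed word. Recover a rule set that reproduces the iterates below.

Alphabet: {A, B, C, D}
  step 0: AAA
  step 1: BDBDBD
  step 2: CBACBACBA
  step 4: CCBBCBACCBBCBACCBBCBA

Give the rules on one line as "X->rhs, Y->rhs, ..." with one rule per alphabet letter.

A->BD, B->C, C->BB, D->BA

  step 1 ⇒ step 2: BDBDBD ⇒ C·BA·C·BA·C·BA
    B ↦ C
    D ↦ BA
  step 0 ⇒ step 1: AAA ⇒ BD·BD·BD
    A ↦ BD
    C ↦ BB  (constrained at step 2)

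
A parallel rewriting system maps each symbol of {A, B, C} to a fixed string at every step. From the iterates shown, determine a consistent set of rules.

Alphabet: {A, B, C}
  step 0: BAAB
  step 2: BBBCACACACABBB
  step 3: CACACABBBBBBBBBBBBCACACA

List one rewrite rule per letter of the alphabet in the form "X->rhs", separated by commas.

  step 2 ⇒ step 3: BBBCACACACABBB ⇒ CA·CA·CA·B·BB·B·BB·B·BB·B·BB·CA·CA·CA
    A ↦ BB
    B ↦ CA
    C ↦ B

A->BB, B->CA, C->B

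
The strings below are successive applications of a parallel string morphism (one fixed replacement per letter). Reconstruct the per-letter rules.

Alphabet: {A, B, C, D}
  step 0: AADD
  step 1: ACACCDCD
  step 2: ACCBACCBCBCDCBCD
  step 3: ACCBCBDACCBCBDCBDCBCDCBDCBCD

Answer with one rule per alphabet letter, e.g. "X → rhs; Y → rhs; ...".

  step 2 ⇒ step 3: ACCBACCBCBCDCBCD ⇒ AC·CB·CB·D·AC·CB·CB·D·CB·D·CB·CD·CB·D·CB·CD
    A ↦ AC
    B ↦ D
    C ↦ CB
    D ↦ CD

A->AC, B->D, C->CB, D->CD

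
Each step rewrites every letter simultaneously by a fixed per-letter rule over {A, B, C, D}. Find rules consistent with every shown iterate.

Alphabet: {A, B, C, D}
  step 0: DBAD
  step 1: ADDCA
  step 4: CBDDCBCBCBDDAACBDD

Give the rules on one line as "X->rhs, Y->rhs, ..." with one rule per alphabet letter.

A->C, B->DD, C->CB, D->A

  step 0 ⇒ step 1: DBAD ⇒ A·DD·C·A
    A ↦ C
    B ↦ DD
    D ↦ A
    C ↦ CB  (constrained at step 1)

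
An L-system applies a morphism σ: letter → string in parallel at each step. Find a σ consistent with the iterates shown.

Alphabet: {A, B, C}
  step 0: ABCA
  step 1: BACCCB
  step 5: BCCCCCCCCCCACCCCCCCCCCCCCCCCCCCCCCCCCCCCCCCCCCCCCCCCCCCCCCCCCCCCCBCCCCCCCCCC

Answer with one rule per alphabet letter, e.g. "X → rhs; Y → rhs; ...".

  step 0 ⇒ step 1: ABCA ⇒ B·AC·CC·B
    A ↦ B
    B ↦ AC
    C ↦ CC

A->B, B->AC, C->CC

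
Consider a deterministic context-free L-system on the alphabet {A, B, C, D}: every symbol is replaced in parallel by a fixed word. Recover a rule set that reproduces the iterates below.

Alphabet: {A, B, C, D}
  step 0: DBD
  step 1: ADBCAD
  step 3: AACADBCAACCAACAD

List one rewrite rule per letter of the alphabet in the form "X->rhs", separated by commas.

A->C, B->BC, C->AA, D->AD

  step 0 ⇒ step 1: DBD ⇒ AD·BC·AD
    B ↦ BC
    D ↦ AD
    A ↦ C  (constrained at step 1)
    C ↦ AA  (constrained at step 1)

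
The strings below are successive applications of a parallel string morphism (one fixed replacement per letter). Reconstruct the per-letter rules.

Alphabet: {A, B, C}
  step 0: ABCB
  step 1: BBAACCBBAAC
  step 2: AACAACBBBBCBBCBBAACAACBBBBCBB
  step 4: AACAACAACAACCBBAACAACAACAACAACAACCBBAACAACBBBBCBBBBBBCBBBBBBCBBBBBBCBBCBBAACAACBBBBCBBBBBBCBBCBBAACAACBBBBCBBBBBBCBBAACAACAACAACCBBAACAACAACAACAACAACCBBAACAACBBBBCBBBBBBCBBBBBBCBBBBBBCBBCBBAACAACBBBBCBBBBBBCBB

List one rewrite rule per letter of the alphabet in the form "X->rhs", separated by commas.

  step 1 ⇒ step 2: BBAACCBBAAC ⇒ AAC·AAC·BB·BB·CBB·CBB·AAC·AAC·BB·BB·CBB
    A ↦ BB
    B ↦ AAC
    C ↦ CBB

A->BB, B->AAC, C->CBB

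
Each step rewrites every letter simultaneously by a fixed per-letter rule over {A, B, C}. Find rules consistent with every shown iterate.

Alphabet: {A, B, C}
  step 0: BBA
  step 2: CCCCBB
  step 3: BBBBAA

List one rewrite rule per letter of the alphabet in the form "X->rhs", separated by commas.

  step 2 ⇒ step 3: CCCCBB ⇒ B·B·B·B·A·A
    B ↦ A
    C ↦ B
    A ↦ CC  (constrained at step 0)

A->CC, B->A, C->B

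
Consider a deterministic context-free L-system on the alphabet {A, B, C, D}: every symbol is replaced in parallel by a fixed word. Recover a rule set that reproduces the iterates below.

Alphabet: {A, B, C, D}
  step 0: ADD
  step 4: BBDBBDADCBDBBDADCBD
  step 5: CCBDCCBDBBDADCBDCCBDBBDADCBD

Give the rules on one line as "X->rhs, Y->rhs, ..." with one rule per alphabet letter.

A->B, B->C, C->AD, D->BD

  step 4 ⇒ step 5: BBDBBDADCBDBBDADCBD ⇒ C·C·BD·C·C·BD·B·BD·AD·C·BD·C·C·BD·B·BD·AD·C·BD
    A ↦ B
    B ↦ C
    C ↦ AD
    D ↦ BD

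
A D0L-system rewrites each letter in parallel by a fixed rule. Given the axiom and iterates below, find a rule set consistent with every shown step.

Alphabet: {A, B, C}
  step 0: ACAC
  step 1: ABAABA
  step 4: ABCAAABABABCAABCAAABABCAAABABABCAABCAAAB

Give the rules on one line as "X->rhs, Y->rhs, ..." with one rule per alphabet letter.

  step 0 ⇒ step 1: ACAC ⇒ AB·A·AB·A
    A ↦ AB
    C ↦ A
    B ↦ CA  (constrained at step 1)

A->AB, B->CA, C->A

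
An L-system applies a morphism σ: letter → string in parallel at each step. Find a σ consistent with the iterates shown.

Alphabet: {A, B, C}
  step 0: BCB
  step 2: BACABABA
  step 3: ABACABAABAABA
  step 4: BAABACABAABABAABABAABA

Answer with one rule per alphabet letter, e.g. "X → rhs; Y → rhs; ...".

A->BA, B->A, C->CA

  step 3 ⇒ step 4: ABACABAABAABA ⇒ BA·A·BA·CA·BA·A·BA·BA·A·BA·BA·A·BA
    A ↦ BA
    B ↦ A
    C ↦ CA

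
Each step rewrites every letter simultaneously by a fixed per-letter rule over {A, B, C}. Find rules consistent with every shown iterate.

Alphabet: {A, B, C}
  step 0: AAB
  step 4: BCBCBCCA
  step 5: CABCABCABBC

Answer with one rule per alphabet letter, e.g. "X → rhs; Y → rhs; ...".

  step 4 ⇒ step 5: BCBCBCCA ⇒ CA·B·CA·B·CA·B·B·C
    A ↦ C
    B ↦ CA
    C ↦ B

A->C, B->CA, C->B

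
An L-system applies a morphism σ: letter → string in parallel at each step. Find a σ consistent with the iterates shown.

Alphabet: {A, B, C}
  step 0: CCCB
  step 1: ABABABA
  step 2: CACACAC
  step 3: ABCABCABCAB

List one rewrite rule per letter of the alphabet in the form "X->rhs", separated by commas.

  step 2 ⇒ step 3: CACACAC ⇒ AB·C·AB·C·AB·C·AB
    A ↦ C
    C ↦ AB
  step 0 ⇒ step 1: CCCB ⇒ AB·AB·AB·A
    B ↦ A

A->C, B->A, C->AB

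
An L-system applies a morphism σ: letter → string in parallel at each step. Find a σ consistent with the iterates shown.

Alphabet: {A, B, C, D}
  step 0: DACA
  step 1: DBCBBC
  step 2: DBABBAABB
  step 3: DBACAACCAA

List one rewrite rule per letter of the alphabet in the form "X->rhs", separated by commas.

  step 2 ⇒ step 3: DBABBAABB ⇒ DB·A·C·A·A·C·C·A·A
    A ↦ C
    B ↦ A
    D ↦ DB
  step 0 ⇒ step 1: DACA ⇒ DB·C·BB·C
    C ↦ BB

A->C, B->A, C->BB, D->DB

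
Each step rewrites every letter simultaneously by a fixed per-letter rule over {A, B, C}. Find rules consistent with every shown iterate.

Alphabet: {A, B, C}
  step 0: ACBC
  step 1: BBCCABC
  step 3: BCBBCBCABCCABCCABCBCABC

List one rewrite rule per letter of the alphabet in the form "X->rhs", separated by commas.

A->B, B->CA, C->BC

  step 0 ⇒ step 1: ACBC ⇒ B·BC·CA·BC
    A ↦ B
    B ↦ CA
    C ↦ BC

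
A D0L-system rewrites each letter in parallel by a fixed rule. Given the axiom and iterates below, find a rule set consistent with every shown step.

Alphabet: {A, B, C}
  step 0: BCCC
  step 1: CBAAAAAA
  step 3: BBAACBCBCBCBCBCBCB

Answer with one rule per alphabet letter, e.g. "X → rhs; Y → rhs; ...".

A->B, B->CB, C->AA

  step 0 ⇒ step 1: BCCC ⇒ CB·AA·AA·AA
    B ↦ CB
    C ↦ AA
    A ↦ B  (constrained at step 1)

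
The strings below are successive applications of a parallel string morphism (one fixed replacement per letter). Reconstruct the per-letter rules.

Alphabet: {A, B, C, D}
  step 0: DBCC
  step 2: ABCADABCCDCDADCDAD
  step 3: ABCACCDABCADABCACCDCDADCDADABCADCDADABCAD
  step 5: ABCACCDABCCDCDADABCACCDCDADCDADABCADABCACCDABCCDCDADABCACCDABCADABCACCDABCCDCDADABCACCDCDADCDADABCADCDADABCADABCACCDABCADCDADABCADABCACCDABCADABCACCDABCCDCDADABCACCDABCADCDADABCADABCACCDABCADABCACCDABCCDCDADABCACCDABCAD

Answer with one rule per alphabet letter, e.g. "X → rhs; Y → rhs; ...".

  step 2 ⇒ step 3: ABCADABCCDCDADCDAD ⇒ ABC·AC·CD·ABC·AD·ABC·AC·CD·CD·AD·CD·AD·ABC·AD·CD·AD·ABC·AD
    A ↦ ABC
    B ↦ AC
    C ↦ CD
    D ↦ AD

A->ABC, B->AC, C->CD, D->AD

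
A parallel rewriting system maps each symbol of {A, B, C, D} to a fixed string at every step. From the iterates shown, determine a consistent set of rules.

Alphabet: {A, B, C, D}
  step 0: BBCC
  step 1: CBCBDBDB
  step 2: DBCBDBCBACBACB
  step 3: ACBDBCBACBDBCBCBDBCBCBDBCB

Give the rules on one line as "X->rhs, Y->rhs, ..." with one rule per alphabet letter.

  step 2 ⇒ step 3: DBCBDBCBACBACB ⇒ A·CB·DB·CB·A·CB·DB·CB·CB·DB·CB·CB·DB·CB
    A ↦ CB
    B ↦ CB
    C ↦ DB
    D ↦ A

A->CB, B->CB, C->DB, D->A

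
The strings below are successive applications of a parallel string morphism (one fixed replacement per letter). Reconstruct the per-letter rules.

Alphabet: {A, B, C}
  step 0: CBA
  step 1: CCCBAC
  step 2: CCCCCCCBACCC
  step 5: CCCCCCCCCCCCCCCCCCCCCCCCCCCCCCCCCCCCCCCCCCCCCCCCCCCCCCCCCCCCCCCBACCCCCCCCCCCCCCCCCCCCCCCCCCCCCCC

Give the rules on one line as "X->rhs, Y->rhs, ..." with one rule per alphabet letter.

  step 1 ⇒ step 2: CCCBAC ⇒ CC·CC·CC·CBA·C·CC
    A ↦ C
    B ↦ CBA
    C ↦ CC

A->C, B->CBA, C->CC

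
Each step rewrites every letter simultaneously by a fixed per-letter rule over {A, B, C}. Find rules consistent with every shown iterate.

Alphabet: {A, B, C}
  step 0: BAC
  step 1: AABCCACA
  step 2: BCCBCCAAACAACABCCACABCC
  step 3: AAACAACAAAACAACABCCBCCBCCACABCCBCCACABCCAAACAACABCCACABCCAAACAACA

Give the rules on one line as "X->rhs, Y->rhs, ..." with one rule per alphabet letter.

  step 2 ⇒ step 3: BCCBCCAAACAACABCCACABCC ⇒ AA·ACA·ACA·AA·ACA·ACA·BCC·BCC·BCC·ACA·BCC·BCC·ACA·BCC·AA·ACA·ACA·BCC·ACA·BCC·AA·ACA·ACA
    A ↦ BCC
    B ↦ AA
    C ↦ ACA

A->BCC, B->AA, C->ACA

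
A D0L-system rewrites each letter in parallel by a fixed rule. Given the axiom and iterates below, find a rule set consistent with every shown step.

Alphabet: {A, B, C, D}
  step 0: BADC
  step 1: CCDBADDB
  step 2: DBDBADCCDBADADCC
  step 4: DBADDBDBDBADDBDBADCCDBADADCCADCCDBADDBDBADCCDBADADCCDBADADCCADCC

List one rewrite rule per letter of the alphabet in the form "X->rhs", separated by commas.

  step 1 ⇒ step 2: CCDBADDB ⇒ DB·DB·AD·CC·DB·AD·AD·CC
    A ↦ DB
    B ↦ CC
    C ↦ DB
    D ↦ AD

A->DB, B->CC, C->DB, D->AD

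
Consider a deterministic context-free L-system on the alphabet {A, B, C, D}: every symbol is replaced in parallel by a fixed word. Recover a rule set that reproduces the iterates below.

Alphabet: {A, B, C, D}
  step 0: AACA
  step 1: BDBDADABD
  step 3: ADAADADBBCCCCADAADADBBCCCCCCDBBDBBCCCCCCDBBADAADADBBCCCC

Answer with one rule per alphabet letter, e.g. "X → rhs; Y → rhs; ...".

A->BD, B->CC, C->ADA, D->DBB

  step 0 ⇒ step 1: AACA ⇒ BD·BD·ADA·BD
    A ↦ BD
    C ↦ ADA
    B ↦ CC  (constrained at step 1)
    D ↦ DBB  (constrained at step 1)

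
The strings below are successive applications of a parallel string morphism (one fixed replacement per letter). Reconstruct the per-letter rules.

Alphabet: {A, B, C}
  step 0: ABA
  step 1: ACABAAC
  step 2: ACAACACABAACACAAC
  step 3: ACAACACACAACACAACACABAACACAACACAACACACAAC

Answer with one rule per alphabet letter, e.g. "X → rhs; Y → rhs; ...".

A->AC, B->ABA, C->AAC

  step 2 ⇒ step 3: ACAACACABAACACAAC ⇒ AC·AAC·AC·AC·AAC·AC·AAC·AC·ABA·AC·AC·AAC·AC·AAC·AC·AC·AAC
    A ↦ AC
    B ↦ ABA
    C ↦ AAC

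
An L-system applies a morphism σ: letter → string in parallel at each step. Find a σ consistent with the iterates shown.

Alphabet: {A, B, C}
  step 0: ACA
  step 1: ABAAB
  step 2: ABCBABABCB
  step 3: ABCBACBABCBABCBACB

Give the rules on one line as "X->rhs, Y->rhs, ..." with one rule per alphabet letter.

A->AB, B->CB, C->A

  step 2 ⇒ step 3: ABCBABABCB ⇒ AB·CB·A·CB·AB·CB·AB·CB·A·CB
    A ↦ AB
    B ↦ CB
    C ↦ A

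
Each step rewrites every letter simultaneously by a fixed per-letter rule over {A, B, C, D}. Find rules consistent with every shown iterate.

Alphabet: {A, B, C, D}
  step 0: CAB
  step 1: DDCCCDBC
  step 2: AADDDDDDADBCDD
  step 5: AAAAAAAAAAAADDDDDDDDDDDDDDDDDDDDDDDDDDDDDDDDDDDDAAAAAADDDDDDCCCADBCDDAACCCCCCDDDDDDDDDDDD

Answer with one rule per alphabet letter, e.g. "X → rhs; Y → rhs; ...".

  step 1 ⇒ step 2: DDCCCDBC ⇒ A·A·DD·DD·DD·A·DBC·DD
    B ↦ DBC
    C ↦ DD
    D ↦ A
  step 0 ⇒ step 1: CAB ⇒ DD·CCC·DBC
    A ↦ CCC

A->CCC, B->DBC, C->DD, D->A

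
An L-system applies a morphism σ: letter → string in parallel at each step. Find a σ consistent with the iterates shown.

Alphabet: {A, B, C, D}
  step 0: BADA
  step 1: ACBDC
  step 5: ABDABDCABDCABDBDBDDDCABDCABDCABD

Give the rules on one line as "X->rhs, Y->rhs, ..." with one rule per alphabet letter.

  step 0 ⇒ step 1: BADA ⇒ A·C·BD·C
    A ↦ C
    B ↦ A
    D ↦ BD
    C ↦ DD  (constrained at step 1)

A->C, B->A, C->DD, D->BD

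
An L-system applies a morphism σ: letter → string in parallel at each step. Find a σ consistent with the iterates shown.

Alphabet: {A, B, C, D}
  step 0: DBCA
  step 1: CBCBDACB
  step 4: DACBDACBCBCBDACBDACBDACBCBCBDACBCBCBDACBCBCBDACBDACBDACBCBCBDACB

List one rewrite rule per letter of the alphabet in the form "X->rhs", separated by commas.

  step 0 ⇒ step 1: DBCA ⇒ CB·CB·DA·CB
    A ↦ CB
    B ↦ CB
    C ↦ DA
    D ↦ CB

A->CB, B->CB, C->DA, D->CB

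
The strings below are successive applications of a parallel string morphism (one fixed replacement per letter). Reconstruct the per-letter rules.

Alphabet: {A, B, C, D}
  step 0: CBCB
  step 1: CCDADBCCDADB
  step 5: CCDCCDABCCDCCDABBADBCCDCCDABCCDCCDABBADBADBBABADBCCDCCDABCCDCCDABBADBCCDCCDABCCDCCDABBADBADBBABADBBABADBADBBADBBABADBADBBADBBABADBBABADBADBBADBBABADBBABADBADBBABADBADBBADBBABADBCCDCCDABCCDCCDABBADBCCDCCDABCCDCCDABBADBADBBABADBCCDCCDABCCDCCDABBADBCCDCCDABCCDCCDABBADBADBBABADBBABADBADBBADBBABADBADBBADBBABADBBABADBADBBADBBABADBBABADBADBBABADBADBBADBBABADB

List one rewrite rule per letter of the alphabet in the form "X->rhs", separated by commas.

  step 0 ⇒ step 1: CBCB ⇒ CCD·ADB·CCD·ADB
    B ↦ ADB
    C ↦ CCD
    A ↦ B  (constrained at step 1)
    D ↦ AB  (constrained at step 1)

A->B, B->ADB, C->CCD, D->AB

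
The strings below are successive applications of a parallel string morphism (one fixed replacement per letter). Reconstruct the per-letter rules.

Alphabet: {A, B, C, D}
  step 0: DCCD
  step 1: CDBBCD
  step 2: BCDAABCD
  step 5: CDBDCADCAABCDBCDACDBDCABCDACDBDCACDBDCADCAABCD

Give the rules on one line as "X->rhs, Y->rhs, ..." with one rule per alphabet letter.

  step 1 ⇒ step 2: CDBBCD ⇒ B·CD·A·A·B·CD
    B ↦ A
    C ↦ B
    D ↦ CD
    A ↦ DCA  (constrained at step 2)

A->DCA, B->A, C->B, D->CD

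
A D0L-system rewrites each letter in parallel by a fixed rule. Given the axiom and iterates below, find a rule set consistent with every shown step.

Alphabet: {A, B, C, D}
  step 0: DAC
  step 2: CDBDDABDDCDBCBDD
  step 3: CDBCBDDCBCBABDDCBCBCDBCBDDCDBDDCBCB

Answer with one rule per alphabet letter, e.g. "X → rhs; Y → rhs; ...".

  step 2 ⇒ step 3: CDBDDABDDCDBCBDD ⇒ CDB·CB·DD·CB·CB·AB·DD·CB·CB·CDB·CB·DD·CDB·DD·CB·CB
    A ↦ AB
    B ↦ DD
    C ↦ CDB
    D ↦ CB

A->AB, B->DD, C->CDB, D->CB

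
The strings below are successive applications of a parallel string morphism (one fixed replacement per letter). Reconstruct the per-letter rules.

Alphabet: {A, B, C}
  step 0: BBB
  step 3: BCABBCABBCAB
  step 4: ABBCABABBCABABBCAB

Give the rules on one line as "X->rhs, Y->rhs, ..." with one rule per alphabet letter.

  step 3 ⇒ step 4: BCABBCABBCAB ⇒ AB·B·C·AB·AB·B·C·AB·AB·B·C·AB
    A ↦ C
    B ↦ AB
    C ↦ B

A->C, B->AB, C->B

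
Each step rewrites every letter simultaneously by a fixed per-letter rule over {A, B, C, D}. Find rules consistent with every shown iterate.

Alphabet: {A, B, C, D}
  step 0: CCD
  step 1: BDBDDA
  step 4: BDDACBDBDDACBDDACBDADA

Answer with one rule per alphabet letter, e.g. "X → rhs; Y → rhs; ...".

  step 0 ⇒ step 1: CCD ⇒ BD·BD·DA
    C ↦ BD
    D ↦ DA
    A ↦ C  (constrained at step 1)
    B ↦ A  (constrained at step 1)

A->C, B->A, C->BD, D->DA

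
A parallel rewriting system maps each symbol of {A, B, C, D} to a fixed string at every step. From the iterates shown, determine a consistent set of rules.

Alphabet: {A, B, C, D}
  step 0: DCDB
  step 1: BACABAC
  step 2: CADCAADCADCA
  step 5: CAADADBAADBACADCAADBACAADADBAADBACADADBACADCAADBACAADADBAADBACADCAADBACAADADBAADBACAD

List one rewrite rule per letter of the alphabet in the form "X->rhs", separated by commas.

A->AD, B->C, C->CA, D->BA

  step 1 ⇒ step 2: BACABAC ⇒ C·AD·CA·AD·C·AD·CA
    A ↦ AD
    B ↦ C
    C ↦ CA
  step 0 ⇒ step 1: DCDB ⇒ BA·CA·BA·C
    D ↦ BA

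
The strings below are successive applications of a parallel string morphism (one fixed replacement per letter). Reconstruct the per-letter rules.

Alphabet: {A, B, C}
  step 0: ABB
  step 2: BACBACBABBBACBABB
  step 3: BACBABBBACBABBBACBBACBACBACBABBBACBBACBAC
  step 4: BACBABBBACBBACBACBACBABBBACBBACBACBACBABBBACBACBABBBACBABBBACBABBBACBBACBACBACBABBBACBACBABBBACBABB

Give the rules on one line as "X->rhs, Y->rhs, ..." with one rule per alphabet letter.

  step 3 ⇒ step 4: BACBABBBACBABBBACBBACBACBACBABBBACBBACBAC ⇒ BAC·B·ABB·BAC·B·BAC·BAC·BAC·B·ABB·BAC·B·BAC·BAC·BAC·B·ABB·BAC·BAC·B·ABB·BAC·B·ABB·BAC·B·ABB·BAC·B·BAC·BAC·BAC·B·ABB·BAC·BAC·B·ABB·BAC·B·ABB
    A ↦ B
    B ↦ BAC
    C ↦ ABB

A->B, B->BAC, C->ABB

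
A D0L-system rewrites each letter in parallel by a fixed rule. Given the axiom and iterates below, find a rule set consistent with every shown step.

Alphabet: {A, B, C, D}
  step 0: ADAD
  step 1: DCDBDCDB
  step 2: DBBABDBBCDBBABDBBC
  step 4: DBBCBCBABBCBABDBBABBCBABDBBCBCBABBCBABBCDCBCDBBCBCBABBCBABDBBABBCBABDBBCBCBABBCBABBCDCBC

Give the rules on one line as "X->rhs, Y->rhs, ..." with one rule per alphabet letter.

A->DC, B->BC, C->BAB, D->DB

  step 1 ⇒ step 2: DCDBDCDB ⇒ DB·BAB·DB·BC·DB·BAB·DB·BC
    B ↦ BC
    C ↦ BAB
    D ↦ DB
  step 0 ⇒ step 1: ADAD ⇒ DC·DB·DC·DB
    A ↦ DC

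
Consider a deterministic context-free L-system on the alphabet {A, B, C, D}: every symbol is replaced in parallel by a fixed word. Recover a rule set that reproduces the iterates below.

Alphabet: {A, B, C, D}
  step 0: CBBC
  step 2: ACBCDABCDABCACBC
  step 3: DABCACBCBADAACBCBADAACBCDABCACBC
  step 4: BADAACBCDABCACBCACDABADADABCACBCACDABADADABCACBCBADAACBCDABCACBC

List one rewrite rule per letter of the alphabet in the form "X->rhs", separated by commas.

  step 3 ⇒ step 4: DABCACBCBADAACBCBADAACBCDABCACBC ⇒ BA·DA·AC·BC·DA·BC·AC·BC·AC·DA·BA·DA·DA·BC·AC·BC·AC·DA·BA·DA·DA·BC·AC·BC·BA·DA·AC·BC·DA·BC·AC·BC
    A ↦ DA
    B ↦ AC
    C ↦ BC
    D ↦ BA

A->DA, B->AC, C->BC, D->BA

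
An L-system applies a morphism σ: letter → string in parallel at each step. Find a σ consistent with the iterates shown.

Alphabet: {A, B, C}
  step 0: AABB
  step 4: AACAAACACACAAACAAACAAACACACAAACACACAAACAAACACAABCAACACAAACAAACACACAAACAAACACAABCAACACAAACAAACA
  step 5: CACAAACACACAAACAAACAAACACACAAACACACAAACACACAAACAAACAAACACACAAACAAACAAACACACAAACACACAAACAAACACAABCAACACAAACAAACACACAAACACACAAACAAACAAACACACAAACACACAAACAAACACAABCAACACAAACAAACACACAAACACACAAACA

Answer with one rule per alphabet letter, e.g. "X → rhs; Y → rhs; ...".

A->CA, B->ABC, C->AA

  step 4 ⇒ step 5: AACAAACACACAAACAAACAAACACACAAACACACAAACAAACACAABCAACACAAACAAACACACAAACAAACACAABCAACACAAACAAACA ⇒ CA·CA·AA·CA·CA·CA·AA·CA·AA·CA·AA·CA·CA·CA·AA·CA·CA·CA·AA·CA·CA·CA·AA·CA·AA·CA·AA·CA·CA·CA·AA·CA·AA·CA·AA·CA·CA·CA·AA·CA·CA·CA·AA·CA·AA·CA·CA·ABC·AA·CA·CA·AA·CA·AA·CA·CA·CA·AA·CA·CA·CA·AA·CA·AA·CA·AA·CA·CA·CA·AA·CA·CA·CA·AA·CA·AA·CA·CA·ABC·AA·CA·CA·AA·CA·AA·CA·CA·CA·AA·CA·CA·CA·AA·CA
    A ↦ CA
    B ↦ ABC
    C ↦ AA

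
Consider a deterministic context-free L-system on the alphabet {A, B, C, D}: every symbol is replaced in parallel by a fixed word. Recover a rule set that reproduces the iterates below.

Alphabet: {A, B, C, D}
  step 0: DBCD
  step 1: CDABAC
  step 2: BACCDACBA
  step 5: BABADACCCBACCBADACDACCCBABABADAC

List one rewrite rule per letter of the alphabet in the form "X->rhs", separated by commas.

  step 1 ⇒ step 2: CDABAC ⇒ BA·C·C·DA·C·BA
    A ↦ C
    B ↦ DA
    C ↦ BA
    D ↦ C

A->C, B->DA, C->BA, D->C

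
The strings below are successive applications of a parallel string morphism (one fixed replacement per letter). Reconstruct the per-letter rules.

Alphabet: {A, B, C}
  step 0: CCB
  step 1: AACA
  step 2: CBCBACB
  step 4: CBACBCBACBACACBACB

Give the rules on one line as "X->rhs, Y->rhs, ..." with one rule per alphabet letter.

  step 1 ⇒ step 2: AACA ⇒ CB·CB·A·CB
    A ↦ CB
    C ↦ A
  step 0 ⇒ step 1: CCB ⇒ A·A·CA
    B ↦ CA

A->CB, B->CA, C->A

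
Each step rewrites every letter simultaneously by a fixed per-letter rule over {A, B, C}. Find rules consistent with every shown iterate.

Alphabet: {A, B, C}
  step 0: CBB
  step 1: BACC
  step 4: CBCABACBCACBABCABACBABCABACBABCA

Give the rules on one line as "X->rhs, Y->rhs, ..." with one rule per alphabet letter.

A->BCA, B->C, C->BA

  step 0 ⇒ step 1: CBB ⇒ BA·C·C
    B ↦ C
    C ↦ BA
    A ↦ BCA  (constrained at step 1)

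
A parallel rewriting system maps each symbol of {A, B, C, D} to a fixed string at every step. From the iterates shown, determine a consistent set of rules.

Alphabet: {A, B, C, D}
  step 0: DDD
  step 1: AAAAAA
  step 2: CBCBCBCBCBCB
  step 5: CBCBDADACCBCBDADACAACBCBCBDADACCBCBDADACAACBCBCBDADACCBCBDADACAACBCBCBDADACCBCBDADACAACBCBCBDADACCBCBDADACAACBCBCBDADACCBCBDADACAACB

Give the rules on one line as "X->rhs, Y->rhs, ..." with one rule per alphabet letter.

A->CB, B->DAC, C->DA, D->AA

  step 1 ⇒ step 2: AAAAAA ⇒ CB·CB·CB·CB·CB·CB
    A ↦ CB
    B ↦ DAC  (constrained at step 2)
    C ↦ DA  (constrained at step 2)
  step 0 ⇒ step 1: DDD ⇒ AA·AA·AA
    D ↦ AA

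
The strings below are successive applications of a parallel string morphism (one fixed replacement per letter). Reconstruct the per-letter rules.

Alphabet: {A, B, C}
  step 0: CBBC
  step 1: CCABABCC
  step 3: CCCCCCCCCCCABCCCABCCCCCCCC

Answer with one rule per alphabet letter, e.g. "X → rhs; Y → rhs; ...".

  step 0 ⇒ step 1: CBBC ⇒ CC·AB·AB·CC
    B ↦ AB
    C ↦ CC
    A ↦ C  (constrained at step 1)

A->C, B->AB, C->CC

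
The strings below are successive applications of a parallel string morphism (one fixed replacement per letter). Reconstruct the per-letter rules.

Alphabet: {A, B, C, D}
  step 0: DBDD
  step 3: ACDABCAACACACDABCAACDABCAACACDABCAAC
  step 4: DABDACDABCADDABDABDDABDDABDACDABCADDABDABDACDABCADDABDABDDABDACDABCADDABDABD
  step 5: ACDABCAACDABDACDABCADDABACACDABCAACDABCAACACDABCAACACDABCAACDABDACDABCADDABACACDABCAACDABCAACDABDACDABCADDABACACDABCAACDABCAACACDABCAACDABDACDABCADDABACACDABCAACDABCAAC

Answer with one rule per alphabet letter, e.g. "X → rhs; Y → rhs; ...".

A->DAB, B->CA, C->D, D->AC

  step 4 ⇒ step 5: DABDACDABCADDABDABDDABDDABDACDABCADDABDABDACDABCADDABDABDDABDACDABCADDABDABD ⇒ AC·DAB·CA·AC·DAB·D·AC·DAB·CA·D·DAB·AC·AC·DAB·CA·AC·DAB·CA·AC·AC·DAB·CA·AC·AC·DAB·CA·AC·DAB·D·AC·DAB·CA·D·DAB·AC·AC·DAB·CA·AC·DAB·CA·AC·DAB·D·AC·DAB·CA·D·DAB·AC·AC·DAB·CA·AC·DAB·CA·AC·AC·DAB·CA·AC·DAB·D·AC·DAB·CA·D·DAB·AC·AC·DAB·CA·AC·DAB·CA·AC
    A ↦ DAB
    B ↦ CA
    C ↦ D
    D ↦ AC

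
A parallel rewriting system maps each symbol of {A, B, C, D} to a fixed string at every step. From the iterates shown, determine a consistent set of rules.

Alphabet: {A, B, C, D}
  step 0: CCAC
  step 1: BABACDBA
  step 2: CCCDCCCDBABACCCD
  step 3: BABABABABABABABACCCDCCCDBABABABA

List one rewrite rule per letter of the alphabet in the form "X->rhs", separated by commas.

  step 2 ⇒ step 3: CCCDCCCDBABACCCD ⇒ BA·BA·BA·BA·BA·BA·BA·BA·CC·CD·CC·CD·BA·BA·BA·BA
    A ↦ CD
    B ↦ CC
    C ↦ BA
    D ↦ BA

A->CD, B->CC, C->BA, D->BA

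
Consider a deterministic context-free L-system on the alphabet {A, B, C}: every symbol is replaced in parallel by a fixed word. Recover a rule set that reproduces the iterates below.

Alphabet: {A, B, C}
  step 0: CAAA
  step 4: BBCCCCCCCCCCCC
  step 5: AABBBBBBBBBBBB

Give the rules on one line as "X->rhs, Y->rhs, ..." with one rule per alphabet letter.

A->CC, B->A, C->B

  step 4 ⇒ step 5: BBCCCCCCCCCCCC ⇒ A·A·B·B·B·B·B·B·B·B·B·B·B·B
    B ↦ A
    C ↦ B
    A ↦ CC  (constrained at step 0)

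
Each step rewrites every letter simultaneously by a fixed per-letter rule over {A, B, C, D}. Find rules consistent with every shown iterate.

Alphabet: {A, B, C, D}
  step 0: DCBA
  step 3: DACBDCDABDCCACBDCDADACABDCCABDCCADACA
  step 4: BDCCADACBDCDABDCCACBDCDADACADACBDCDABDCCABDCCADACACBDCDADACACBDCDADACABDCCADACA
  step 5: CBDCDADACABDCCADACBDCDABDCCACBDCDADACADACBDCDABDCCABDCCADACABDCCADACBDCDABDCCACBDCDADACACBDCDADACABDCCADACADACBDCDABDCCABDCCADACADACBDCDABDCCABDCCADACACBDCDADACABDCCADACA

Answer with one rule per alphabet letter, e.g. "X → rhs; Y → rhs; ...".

A->CA, B->C, C->DA, D->BDC

  step 4 ⇒ step 5: BDCCADACBDCDABDCCACBDCDADACADACBDCDABDCCABDCCADACACBDCDADACACBDCDADACABDCCADACA ⇒ C·BDC·DA·DA·CA·BDC·CA·DA·C·BDC·DA·BDC·CA·C·BDC·DA·DA·CA·DA·C·BDC·DA·BDC·CA·BDC·CA·DA·CA·BDC·CA·DA·C·BDC·DA·BDC·CA·C·BDC·DA·DA·CA·C·BDC·DA·DA·CA·BDC·CA·DA·CA·DA·C·BDC·DA·BDC·CA·BDC·CA·DA·CA·DA·C·BDC·DA·BDC·CA·BDC·CA·DA·CA·C·BDC·DA·DA·CA·BDC·CA·DA·CA
    A ↦ CA
    B ↦ C
    C ↦ DA
    D ↦ BDC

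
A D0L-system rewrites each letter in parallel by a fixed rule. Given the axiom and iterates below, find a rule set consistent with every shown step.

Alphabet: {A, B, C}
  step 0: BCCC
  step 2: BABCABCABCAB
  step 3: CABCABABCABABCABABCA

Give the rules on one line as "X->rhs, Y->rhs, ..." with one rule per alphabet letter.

  step 2 ⇒ step 3: BABCABCABCAB ⇒ CA·B·CA·BA·B·CA·BA·B·CA·BA·B·CA
    A ↦ B
    B ↦ CA
    C ↦ BA

A->B, B->CA, C->BA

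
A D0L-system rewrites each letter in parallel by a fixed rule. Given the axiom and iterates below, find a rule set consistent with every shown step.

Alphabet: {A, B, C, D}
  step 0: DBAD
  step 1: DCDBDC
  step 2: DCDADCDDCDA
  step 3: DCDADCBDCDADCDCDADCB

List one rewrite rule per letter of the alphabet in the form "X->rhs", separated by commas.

  step 2 ⇒ step 3: DCDADCDDCDA ⇒ DC·DA·DC·B·DC·DA·DC·DC·DA·DC·B
    A ↦ B
    C ↦ DA
    D ↦ DC
  step 0 ⇒ step 1: DBAD ⇒ DC·D·B·DC
    B ↦ D

A->B, B->D, C->DA, D->DC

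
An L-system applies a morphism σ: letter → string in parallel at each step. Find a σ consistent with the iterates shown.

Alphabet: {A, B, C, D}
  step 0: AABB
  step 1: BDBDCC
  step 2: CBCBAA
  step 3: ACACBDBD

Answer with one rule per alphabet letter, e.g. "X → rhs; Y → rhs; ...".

A->BD, B->C, C->A, D->B

  step 2 ⇒ step 3: CBCBAA ⇒ A·C·A·C·BD·BD
    A ↦ BD
    B ↦ C
    C ↦ A
  step 1 ⇒ step 2: BDBDCC ⇒ C·B·C·B·A·A
    D ↦ B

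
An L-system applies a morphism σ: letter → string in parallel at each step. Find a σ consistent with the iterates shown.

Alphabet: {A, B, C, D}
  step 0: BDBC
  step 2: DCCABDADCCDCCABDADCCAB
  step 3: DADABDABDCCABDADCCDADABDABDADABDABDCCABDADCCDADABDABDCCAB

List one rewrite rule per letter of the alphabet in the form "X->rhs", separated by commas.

A->DCC, B->AB, C->DAB, D->DA

  step 2 ⇒ step 3: DCCABDADCCDCCABDADCCAB ⇒ DA·DAB·DAB·DCC·AB·DA·DCC·DA·DAB·DAB·DA·DAB·DAB·DCC·AB·DA·DCC·DA·DAB·DAB·DCC·AB
    A ↦ DCC
    B ↦ AB
    C ↦ DAB
    D ↦ DA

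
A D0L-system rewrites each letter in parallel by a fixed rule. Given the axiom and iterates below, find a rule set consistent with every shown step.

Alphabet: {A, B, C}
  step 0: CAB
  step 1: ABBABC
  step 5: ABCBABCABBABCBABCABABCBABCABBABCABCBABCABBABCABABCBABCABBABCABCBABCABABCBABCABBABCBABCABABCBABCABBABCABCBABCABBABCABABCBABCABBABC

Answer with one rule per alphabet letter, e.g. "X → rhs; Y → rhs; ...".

A->B, B->ABC, C->AB

  step 0 ⇒ step 1: CAB ⇒ AB·B·ABC
    A ↦ B
    B ↦ ABC
    C ↦ AB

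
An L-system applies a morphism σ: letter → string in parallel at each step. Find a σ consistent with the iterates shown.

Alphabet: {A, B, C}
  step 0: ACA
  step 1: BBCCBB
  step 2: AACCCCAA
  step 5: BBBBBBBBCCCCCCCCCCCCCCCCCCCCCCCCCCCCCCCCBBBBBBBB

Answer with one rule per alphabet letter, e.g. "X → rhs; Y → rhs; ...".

A->BB, B->A, C->CC

  step 1 ⇒ step 2: BBCCBB ⇒ A·A·CC·CC·A·A
    B ↦ A
    C ↦ CC
  step 0 ⇒ step 1: ACA ⇒ BB·CC·BB
    A ↦ BB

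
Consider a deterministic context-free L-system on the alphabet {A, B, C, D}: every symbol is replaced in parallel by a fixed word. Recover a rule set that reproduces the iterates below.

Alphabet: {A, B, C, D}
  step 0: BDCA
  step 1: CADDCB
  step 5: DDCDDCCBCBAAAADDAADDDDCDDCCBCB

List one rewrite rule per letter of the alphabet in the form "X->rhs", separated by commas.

  step 0 ⇒ step 1: BDCA ⇒ C·A·DD·CB
    A ↦ CB
    B ↦ C
    C ↦ DD
    D ↦ A

A->CB, B->C, C->DD, D->A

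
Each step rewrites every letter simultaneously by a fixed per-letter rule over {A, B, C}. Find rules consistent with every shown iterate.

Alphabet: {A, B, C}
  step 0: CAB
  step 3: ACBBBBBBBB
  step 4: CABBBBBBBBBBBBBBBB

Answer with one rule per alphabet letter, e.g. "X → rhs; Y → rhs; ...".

  step 3 ⇒ step 4: ACBBBBBBBB ⇒ C·A·BB·BB·BB·BB·BB·BB·BB·BB
    A ↦ C
    B ↦ BB
    C ↦ A

A->C, B->BB, C->A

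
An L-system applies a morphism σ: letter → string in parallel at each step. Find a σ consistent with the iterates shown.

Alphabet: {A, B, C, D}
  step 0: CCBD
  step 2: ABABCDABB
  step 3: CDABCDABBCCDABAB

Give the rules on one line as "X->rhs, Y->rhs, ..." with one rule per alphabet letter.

A->CD, B->AB, C->B, D->C

  step 2 ⇒ step 3: ABABCDABB ⇒ CD·AB·CD·AB·B·C·CD·AB·AB
    A ↦ CD
    B ↦ AB
    C ↦ B
    D ↦ C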